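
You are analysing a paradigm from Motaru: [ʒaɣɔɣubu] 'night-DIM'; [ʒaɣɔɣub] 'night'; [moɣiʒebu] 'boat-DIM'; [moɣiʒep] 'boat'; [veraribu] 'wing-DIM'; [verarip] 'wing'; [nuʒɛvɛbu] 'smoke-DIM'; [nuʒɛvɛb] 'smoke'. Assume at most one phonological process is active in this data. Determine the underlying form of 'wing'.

/verarip/

The stem for 'wing' ends in [b] in [veraribu] but [p] in [verarip].
But 'night' keeps [b] in both environments ([ʒaɣɔɣubu], [ʒaɣɔɣub]), so there is no rule changing /b/ to [p] in isolation.
So /p/ is underlying, and a rule of intervocalic voicing — voiceless stops become voiced between vowels — gives [b].
Hence 'wing' is /verarip/ underlyingly.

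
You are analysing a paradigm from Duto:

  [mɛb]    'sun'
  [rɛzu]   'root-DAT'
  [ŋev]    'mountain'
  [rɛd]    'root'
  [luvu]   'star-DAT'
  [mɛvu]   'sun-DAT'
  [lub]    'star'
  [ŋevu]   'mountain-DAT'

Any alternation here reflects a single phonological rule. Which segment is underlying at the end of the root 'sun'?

/b/

In [mɛb] and [mɛvu] the final segment of 'sun' alternates: [b] ~ [v].
The stem 'mountain' ([ŋev], [ŋevu]) shows [v] unchanged in both environments, so [v] cannot be basic with [b] derived in isolation.
The underlying segment must be /b/; voiced stops become fricatives between vowels, yielding [v] there.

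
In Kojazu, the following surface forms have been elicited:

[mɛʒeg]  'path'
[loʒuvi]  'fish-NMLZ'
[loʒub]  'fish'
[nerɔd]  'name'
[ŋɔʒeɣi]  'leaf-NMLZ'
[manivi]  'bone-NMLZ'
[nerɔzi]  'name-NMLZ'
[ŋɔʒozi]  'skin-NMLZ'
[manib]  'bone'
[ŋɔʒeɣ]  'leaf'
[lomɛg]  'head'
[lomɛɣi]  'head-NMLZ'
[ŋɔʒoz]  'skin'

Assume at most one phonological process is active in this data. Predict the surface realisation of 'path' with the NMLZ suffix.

[mɛʒeɣi]

The root 'head' surfaces as [lomɛɣi] and [lomɛg], with a stem-final [ɣ] ~ [g] alternation.
Compare 'leaf', with invariant [ɣ] in [ŋɔʒeɣi] and [ŋɔʒeɣ]: an analysis with underlying /ɣ/ and a rule producing [g] in isolation would wrongly predict alternation here too.
The underlying segment must be /g/; voiced stops become fricatives between vowels, yielding [ɣ] there.
From [mɛʒeg] the stem 'path' is /mɛʒeg/; between vowels this yields [mɛʒeɣi].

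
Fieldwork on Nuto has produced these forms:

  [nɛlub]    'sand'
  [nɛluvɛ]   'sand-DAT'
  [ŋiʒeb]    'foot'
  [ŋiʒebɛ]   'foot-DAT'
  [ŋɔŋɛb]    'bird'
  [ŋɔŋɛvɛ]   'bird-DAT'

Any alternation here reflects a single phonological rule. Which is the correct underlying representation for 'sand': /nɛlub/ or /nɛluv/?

/nɛluv/

The root 'sand' surfaces as [nɛlub] and [nɛluvɛ], with a stem-final [b] ~ [v] alternation.
Compare 'foot', with invariant [b] in [ŋiʒeb] and [ŋiʒebɛ]: an analysis with underlying /b/ and a rule producing [v] before the DAT suffix would wrongly predict alternation here too.
The underlying segment must be /v/; voiced fricatives become stops word-finally, yielding [b] there.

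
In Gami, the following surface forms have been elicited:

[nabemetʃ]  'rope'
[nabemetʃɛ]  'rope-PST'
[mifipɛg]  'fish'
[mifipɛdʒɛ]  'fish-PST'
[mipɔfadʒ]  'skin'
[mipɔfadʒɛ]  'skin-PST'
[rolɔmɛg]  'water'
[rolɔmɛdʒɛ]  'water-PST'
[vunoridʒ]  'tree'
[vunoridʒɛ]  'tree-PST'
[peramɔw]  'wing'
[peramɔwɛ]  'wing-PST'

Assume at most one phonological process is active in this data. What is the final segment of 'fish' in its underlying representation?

In [mifipɛg] and [mifipɛdʒɛ] the final segment of 'fish' alternates: [g] ~ [dʒ].
But 'skin' keeps [dʒ] in both environments ([mipɔfadʒ], [mipɔfadʒɛ]), so there is no rule changing /dʒ/ to [g] in isolation.
So /g/ is underlying, and a rule of palatalization before a front vowel — /g/ becomes palato-alveolar [dʒ] before a front vowel — gives [dʒ].

/g/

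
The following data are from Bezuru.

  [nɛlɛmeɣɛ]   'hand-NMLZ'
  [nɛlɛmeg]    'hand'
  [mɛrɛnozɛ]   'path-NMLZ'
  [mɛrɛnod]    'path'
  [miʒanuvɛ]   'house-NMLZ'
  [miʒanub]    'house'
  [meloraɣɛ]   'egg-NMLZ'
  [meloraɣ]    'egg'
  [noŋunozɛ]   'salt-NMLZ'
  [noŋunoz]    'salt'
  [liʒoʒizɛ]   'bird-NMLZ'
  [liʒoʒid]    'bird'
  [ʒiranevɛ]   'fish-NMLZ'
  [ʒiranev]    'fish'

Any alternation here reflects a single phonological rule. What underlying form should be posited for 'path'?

The stem for 'path' ends in [z] in [mɛrɛnozɛ] but [d] in [mɛrɛnod].
The stem 'salt' ([noŋunozɛ], [noŋunoz]) shows [z] unchanged in both environments, so [z] cannot be basic with [d] derived in isolation.
The underlying segment must be /d/; voiced stops become fricatives between vowels, yielding [z] there.

/mɛrɛnod/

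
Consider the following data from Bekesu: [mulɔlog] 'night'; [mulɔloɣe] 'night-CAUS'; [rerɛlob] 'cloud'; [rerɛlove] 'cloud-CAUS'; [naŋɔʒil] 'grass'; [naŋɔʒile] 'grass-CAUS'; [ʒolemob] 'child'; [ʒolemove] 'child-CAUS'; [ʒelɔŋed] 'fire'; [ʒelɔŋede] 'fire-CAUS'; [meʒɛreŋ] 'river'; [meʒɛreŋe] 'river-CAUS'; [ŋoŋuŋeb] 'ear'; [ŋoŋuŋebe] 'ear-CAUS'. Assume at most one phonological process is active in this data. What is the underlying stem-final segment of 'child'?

The stem for 'child' ends in [b] in [ʒolemob] but [v] in [ʒolemove].
Compare 'ear', with invariant [b] in [ŋoŋuŋeb] and [ŋoŋuŋebe]: an analysis with underlying /b/ and a rule producing [v] before the CAUS suffix would wrongly predict alternation here too.
Therefore /v/ is basic and [b] is derived by word-final hardening (voiced fricatives become stops word-finally).

/v/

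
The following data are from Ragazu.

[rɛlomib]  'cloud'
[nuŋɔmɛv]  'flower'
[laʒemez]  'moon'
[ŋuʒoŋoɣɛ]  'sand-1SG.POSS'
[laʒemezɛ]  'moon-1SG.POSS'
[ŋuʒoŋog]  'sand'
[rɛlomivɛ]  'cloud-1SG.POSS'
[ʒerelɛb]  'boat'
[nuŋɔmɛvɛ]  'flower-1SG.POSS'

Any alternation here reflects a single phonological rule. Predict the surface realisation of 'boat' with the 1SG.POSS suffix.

'cloud' shows [b] ~ [v] at the end of the stem ([rɛlomib] vs [rɛlomivɛ]).
But 'flower' keeps [v] in both environments ([nuŋɔmɛv], [nuŋɔmɛvɛ]), so there is no rule changing /v/ to [b] in isolation.
Therefore /b/ is basic and [v] is derived by intervocalic spirantization (voiced stops become fricatives between vowels).
From [ʒerelɛb] the stem 'boat' is /ʒerelɛb/; between vowels this yields [ʒerelɛvɛ].

[ʒerelɛvɛ]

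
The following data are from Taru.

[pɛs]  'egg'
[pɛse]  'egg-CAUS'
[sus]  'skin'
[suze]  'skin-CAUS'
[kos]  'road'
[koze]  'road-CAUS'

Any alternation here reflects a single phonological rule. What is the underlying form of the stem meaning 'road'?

/koz/

The root 'road' surfaces as [kos] and [koze], with a stem-final [s] ~ [z] alternation.
The stem 'egg' ([pɛs], [pɛse]) shows [s] unchanged in both environments, so [s] cannot be basic with [z] derived before the CAUS suffix.
So /z/ is underlying, and a rule of word-final obstruent devoicing — voiced obstruents become voiceless word-finally — gives [s].
The underlying form of 'road' is therefore /koz/.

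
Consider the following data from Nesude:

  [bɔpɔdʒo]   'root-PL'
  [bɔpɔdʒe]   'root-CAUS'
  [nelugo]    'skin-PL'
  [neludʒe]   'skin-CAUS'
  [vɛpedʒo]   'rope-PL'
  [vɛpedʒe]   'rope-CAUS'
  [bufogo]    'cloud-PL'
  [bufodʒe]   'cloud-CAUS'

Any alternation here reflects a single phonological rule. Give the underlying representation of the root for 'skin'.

'skin' shows [g] ~ [dʒ] at the end of the stem ([nelugo] vs [neludʒe]).
If /dʒ/ were underlying and a rule turned it into [g] before the PL suffix, 'root' would also alternate; but it has [dʒ] in both [bɔpɔdʒo] and [bɔpɔdʒe].
The alternation reflects palatalization before a front vowel: /g/ becomes palato-alveolar [dʒ] before a front vowel. /g/ is underlying.
The underlying form of 'skin' is therefore /nelug/.

/nelug/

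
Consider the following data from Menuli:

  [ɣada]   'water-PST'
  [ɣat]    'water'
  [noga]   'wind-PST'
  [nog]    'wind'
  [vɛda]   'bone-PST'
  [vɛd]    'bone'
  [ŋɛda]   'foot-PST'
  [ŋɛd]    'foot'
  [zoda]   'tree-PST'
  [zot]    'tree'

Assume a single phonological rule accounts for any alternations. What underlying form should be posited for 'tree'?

/zot/

'tree' shows [d] ~ [t] at the end of the stem ([zoda] vs [zot]).
But 'foot' keeps [d] in both environments ([ŋɛda], [ŋɛd]), so there is no rule changing /d/ to [t] in isolation.
Therefore /t/ is basic and [d] is derived by intervocalic voicing (voiceless stops become voiced between vowels).
The underlying form of 'tree' is therefore /zot/.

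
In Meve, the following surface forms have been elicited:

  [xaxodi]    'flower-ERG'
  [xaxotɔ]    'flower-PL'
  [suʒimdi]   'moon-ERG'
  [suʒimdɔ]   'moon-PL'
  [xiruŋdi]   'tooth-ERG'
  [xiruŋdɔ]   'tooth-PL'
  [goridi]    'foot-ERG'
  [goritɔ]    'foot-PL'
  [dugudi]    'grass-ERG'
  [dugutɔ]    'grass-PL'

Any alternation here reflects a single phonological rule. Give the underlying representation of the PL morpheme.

/-tɔ/

The PL suffix surfaces as [-dɔ] and [-tɔ], depending on the final segment of the stem.
By contrast the ERG suffix keeps its initial [d] throughout — that segment must be underlying.
The PL suffix is therefore /-tɔ/ underlyingly, with post-nasal voicing: voiceless stops become voiced after a nasal.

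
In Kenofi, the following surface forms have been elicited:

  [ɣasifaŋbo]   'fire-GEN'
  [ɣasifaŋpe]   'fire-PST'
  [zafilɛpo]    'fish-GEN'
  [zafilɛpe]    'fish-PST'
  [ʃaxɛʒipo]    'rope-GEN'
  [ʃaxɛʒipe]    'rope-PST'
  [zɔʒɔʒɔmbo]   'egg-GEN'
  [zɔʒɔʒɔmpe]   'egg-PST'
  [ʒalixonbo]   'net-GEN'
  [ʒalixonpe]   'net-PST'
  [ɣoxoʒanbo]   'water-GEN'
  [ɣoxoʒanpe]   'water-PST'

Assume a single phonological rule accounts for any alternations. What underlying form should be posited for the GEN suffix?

The GEN suffix surfaces as [-bo] and [-po], depending on the final segment of the stem.
The PST suffix, which begins with [p], is invariant after every stem; so [p] is not altered by any rule here.
The GEN suffix is therefore /-bo/ underlyingly, with post-vocalic devoicing: voiced stops become voiceless after a vowel.

/-bo/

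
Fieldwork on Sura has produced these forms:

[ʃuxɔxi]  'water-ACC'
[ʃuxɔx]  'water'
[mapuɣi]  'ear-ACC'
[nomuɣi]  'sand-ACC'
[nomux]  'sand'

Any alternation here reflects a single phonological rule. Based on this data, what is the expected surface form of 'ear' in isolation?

The stem for 'sand' ends in [ɣ] in [nomuɣi] but [x] in [nomux].
But 'water' keeps [x] in both environments ([ʃuxɔxi], [ʃuxɔx]), so there is no rule changing /x/ to [ɣ] before the ACC suffix.
The underlying segment must be /ɣ/; voiced obstruents become voiceless word-finally, yielding [x] there.
From [mapuɣi] the stem 'ear' is /mapuɣ/; word-finally this yields [mapux].

[mapux]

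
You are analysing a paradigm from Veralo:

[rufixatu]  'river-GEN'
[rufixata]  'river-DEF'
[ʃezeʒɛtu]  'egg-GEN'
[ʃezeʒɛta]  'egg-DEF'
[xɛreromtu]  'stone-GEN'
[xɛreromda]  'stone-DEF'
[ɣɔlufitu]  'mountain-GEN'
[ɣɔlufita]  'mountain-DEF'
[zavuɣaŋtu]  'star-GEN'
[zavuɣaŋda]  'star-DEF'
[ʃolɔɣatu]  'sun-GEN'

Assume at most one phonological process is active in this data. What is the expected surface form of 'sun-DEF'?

The DEF morpheme has two allomorphs, [-da] and [-ta].
The GEN suffix, which begins with [t], is invariant after every stem; so [t] is not altered by any rule here.
The DEF suffix is therefore /-da/ underlyingly, with post-vocalic devoicing: voiced stops become voiceless after a vowel.
After 'sun', which ends in a vowel, the suffix surfaces as [-ta], giving [ʃolɔɣata].

[ʃolɔɣata]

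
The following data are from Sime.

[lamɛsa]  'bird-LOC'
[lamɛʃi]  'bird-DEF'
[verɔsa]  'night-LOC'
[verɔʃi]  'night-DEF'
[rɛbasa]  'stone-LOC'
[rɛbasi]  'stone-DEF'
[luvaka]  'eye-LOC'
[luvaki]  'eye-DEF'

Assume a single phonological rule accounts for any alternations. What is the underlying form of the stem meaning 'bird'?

The stem for 'bird' ends in [s] in [lamɛsa] but [ʃ] in [lamɛʃi].
The stem 'stone' ([rɛbasa], [rɛbasi]) shows [s] unchanged in both environments, so [s] cannot be basic with [ʃ] derived before the DEF suffix.
So /ʃ/ is underlying, and a rule of depalatalization — palato-alveolar /ʃ/ becomes [s] when no front vowel follows — gives [s].
Hence 'bird' is /lamɛʃ/ underlyingly.

/lamɛʃ/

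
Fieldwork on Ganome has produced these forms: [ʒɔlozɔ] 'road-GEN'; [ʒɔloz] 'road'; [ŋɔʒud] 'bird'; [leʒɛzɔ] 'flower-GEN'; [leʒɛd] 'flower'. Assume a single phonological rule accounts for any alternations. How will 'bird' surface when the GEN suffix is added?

The stem for 'flower' ends in [z] in [leʒɛzɔ] but [d] in [leʒɛd].
Compare 'road', with invariant [z] in [ʒɔlozɔ] and [ʒɔloz]: an analysis with underlying /z/ and a rule producing [d] in isolation would wrongly predict alternation here too.
Therefore /d/ is basic and [z] is derived by intervocalic spirantization (voiced stops become fricatives between vowels).
The one attested form of 'bird', [ŋɔʒud], shows underlying /ŋɔʒud/. Applying the same rule between vowels gives [ŋɔʒuzɔ].

[ŋɔʒuzɔ]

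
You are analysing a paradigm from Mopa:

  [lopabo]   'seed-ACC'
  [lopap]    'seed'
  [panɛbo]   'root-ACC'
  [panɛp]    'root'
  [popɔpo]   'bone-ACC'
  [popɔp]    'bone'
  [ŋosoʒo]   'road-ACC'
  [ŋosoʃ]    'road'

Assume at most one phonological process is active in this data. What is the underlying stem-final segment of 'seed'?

/b/

In [lopabo] and [lopap] the final segment of 'seed' alternates: [b] ~ [p].
But 'bone' keeps [p] in both environments ([popɔpo], [popɔp]), so there is no rule changing /p/ to [b] before the ACC suffix.
The alternation reflects word-final obstruent devoicing: voiced obstruents become voiceless word-finally. /b/ is underlying.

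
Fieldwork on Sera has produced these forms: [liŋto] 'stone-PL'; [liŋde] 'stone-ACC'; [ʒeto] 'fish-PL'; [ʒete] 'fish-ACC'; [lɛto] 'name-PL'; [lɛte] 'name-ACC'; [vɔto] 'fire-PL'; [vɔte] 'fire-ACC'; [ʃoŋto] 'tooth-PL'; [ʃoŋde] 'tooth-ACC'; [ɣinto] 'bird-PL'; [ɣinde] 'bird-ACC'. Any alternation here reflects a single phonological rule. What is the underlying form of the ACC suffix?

The ACC suffix surfaces as [-de] and [-te], depending on the final segment of the stem.
By contrast the PL suffix keeps its initial [t] throughout — that segment must be underlying.
So the underlying form is /-de/, and voiced stops become voiceless after a vowel.

/-de/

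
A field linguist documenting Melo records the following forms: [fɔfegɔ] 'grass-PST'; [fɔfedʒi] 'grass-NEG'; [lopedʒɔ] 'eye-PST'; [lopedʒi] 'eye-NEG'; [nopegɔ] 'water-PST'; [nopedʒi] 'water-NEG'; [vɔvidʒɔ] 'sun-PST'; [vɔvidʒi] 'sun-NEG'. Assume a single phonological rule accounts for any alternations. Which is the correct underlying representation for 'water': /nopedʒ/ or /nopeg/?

/nopeg/

In [nopegɔ] and [nopedʒi] the final segment of 'water' alternates: [g] ~ [dʒ].
But 'sun' keeps [dʒ] in both environments ([vɔvidʒɔ], [vɔvidʒi]), so there is no rule changing /dʒ/ to [g] before the PST suffix.
Therefore /g/ is basic and [dʒ] is derived by palatalization before a front vowel (/g/ becomes palato-alveolar [dʒ] before a front vowel).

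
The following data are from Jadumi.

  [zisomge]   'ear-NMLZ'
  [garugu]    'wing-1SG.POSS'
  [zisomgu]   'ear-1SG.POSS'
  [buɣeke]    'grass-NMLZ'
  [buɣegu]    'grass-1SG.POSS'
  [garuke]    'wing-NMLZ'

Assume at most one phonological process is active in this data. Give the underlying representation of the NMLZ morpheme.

The NMLZ morpheme has two allomorphs, [-ge] and [-ke].
By contrast the 1SG.POSS suffix keeps its initial [g] throughout — that segment must be underlying.
The NMLZ suffix is therefore /-ke/ underlyingly, with post-nasal voicing: voiceless stops become voiced after a nasal.

/-ke/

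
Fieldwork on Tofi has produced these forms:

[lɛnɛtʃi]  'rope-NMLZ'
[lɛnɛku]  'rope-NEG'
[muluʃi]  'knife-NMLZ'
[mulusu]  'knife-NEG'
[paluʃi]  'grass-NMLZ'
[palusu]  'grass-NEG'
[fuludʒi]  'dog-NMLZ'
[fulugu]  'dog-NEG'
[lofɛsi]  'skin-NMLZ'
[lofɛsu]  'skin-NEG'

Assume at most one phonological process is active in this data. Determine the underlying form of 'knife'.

In [muluʃi] and [mulusu] the final segment of 'knife' alternates: [ʃ] ~ [s].
Compare 'skin', with invariant [s] in [lofɛsi] and [lofɛsu]: an analysis with underlying /s/ and a rule producing [ʃ] before the NMLZ suffix would wrongly predict alternation here too.
Therefore /ʃ/ is basic and [s] is derived by depalatalization (palato-alveolar /tʃ/, /dʒ/ and /ʃ/ become [k], [g] and [s] when no front vowel follows).
Hence 'knife' is /muluʃ/ underlyingly.

/muluʃ/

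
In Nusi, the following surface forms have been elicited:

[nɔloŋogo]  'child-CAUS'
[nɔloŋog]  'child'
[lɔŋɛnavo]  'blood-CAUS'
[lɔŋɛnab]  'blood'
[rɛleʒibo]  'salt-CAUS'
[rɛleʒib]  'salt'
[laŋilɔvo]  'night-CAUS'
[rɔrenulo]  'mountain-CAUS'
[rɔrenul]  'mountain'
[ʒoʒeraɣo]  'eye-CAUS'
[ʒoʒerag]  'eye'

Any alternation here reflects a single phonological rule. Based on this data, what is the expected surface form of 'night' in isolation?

[laŋilɔb]

'blood' shows [v] ~ [b] at the end of the stem ([lɔŋɛnavo] vs [lɔŋɛnab]).
But 'salt' keeps [b] in both environments ([rɛleʒibo], [rɛleʒib]), so there is no rule changing /b/ to [v] before the CAUS suffix.
The alternation reflects word-final hardening: voiced fricatives become stops word-finally. /v/ is underlying.
From [laŋilɔvo] the stem 'night' is /laŋilɔv/; word-finally this yields [laŋilɔb].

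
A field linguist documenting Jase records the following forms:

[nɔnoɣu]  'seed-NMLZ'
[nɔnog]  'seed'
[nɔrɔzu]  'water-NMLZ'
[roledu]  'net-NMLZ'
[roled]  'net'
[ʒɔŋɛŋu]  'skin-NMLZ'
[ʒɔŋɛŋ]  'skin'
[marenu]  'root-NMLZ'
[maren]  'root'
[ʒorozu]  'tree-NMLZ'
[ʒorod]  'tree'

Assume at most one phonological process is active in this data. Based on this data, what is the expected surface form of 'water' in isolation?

In [ʒorozu] and [ʒorod] the final segment of 'tree' alternates: [z] ~ [d].
The stem 'net' ([roledu], [roled]) shows [d] unchanged in both environments, so [d] cannot be basic with [z] derived before the NMLZ suffix.
The underlying segment must be /z/; voiced fricatives become stops word-finally, yielding [d] there.
From [nɔrɔzu] the stem 'water' is /nɔrɔz/; word-finally this yields [nɔrɔd].

[nɔrɔd]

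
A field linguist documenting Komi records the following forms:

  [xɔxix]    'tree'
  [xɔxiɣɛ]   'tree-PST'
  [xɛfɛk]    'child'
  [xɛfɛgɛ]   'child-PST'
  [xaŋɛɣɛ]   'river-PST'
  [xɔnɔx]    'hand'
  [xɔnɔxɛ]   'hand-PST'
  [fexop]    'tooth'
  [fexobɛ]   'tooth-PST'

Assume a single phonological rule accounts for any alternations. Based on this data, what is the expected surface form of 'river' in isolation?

In [xɔxix] and [xɔxiɣɛ] the final segment of 'tree' alternates: [x] ~ [ɣ].
If /x/ were underlying and a rule turned it into [ɣ] before the PST suffix, 'hand' would also alternate; but it has [x] in both [xɔnɔx] and [xɔnɔxɛ].
The alternation reflects word-final obstruent devoicing: voiced obstruents become voiceless word-finally. /ɣ/ is underlying.
From [xaŋɛɣɛ] the stem 'river' is /xaŋɛɣ/; word-finally this yields [xaŋɛx].

[xaŋɛx]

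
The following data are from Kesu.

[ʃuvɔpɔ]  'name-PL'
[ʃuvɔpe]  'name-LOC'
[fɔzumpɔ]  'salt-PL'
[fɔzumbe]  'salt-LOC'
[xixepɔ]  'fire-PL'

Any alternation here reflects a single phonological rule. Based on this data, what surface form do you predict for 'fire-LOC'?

[xixepe]

The LOC suffix surfaces as [-be] and [-pe], depending on the final segment of the stem.
The PL suffix, which begins with [p], is invariant after every stem; so [p] is not altered by any rule here.
So the underlying form is /-be/, and voiced stops become voiceless after a vowel.
After 'fire', which ends in a vowel, the suffix surfaces as [-pe], giving [xixepe].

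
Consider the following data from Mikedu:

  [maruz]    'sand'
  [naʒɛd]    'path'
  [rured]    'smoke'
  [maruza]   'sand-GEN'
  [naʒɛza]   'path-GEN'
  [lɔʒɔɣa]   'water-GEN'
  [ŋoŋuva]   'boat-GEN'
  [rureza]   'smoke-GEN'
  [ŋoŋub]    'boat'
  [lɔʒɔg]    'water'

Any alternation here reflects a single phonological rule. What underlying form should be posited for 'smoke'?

/rured/

In [rured] and [rureza] the final segment of 'smoke' alternates: [d] ~ [z].
But 'sand' keeps [z] in both environments ([maruz], [maruza]), so there is no rule changing /z/ to [d] in isolation.
The underlying segment must be /d/; voiced stops become fricatives between vowels, yielding [z] there.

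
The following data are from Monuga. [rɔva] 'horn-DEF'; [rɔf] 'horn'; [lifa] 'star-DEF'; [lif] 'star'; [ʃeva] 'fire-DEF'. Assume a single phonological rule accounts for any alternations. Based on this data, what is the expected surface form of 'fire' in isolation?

[ʃef]

The stem for 'horn' ends in [v] in [rɔva] but [f] in [rɔf].
The stem 'star' ([lifa], [lif]) shows [f] unchanged in both environments, so [f] cannot be basic with [v] derived before the DEF suffix.
The underlying segment must be /v/; voiced obstruents become voiceless word-finally, yielding [f] there.
From [ʃeva] the stem 'fire' is /ʃev/; word-finally this yields [ʃef].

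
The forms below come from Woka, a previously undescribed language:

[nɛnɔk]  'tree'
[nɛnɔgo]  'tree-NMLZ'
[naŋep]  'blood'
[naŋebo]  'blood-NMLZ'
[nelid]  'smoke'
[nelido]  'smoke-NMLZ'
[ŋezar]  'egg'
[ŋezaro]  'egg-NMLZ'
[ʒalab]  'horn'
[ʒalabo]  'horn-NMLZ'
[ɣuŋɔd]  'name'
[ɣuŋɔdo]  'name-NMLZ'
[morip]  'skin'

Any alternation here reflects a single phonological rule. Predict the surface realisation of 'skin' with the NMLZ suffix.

[moribo]

'blood' shows [p] ~ [b] at the end of the stem ([naŋep] vs [naŋebo]).
The stem 'horn' ([ʒalab], [ʒalabo]) shows [b] unchanged in both environments, so [b] cannot be basic with [p] derived in isolation.
The alternation reflects intervocalic voicing: voiceless stops become voiced between vowels. /p/ is underlying.
The one attested form of 'skin', [morip], shows underlying /morip/. Applying the same rule between vowels gives [moribo].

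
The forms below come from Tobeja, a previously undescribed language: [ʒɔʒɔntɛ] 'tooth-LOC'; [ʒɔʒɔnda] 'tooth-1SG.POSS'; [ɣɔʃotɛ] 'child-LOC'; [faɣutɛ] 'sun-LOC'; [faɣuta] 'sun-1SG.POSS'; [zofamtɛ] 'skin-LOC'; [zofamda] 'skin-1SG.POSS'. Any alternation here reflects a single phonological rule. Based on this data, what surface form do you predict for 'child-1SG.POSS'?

The 1SG.POSS suffix surfaces as [-da] and [-ta], depending on the final segment of the stem.
By contrast the LOC suffix keeps its initial [t] throughout — that segment must be underlying.
So the underlying form is /-da/, and voiced stops become voiceless after a vowel.
After 'child', which ends in a vowel, the suffix surfaces as [-ta], giving [ɣɔʃota].

[ɣɔʃota]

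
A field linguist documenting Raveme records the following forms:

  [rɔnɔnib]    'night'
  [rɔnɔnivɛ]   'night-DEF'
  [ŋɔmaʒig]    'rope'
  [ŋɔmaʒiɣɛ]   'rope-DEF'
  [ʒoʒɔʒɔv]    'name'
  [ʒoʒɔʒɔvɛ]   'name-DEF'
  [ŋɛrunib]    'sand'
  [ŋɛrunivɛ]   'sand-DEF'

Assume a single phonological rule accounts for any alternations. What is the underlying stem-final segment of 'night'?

The stem for 'night' ends in [b] in [rɔnɔnib] but [v] in [rɔnɔnivɛ].
Compare 'name', with invariant [v] in [ʒoʒɔʒɔv] and [ʒoʒɔʒɔvɛ]: an analysis with underlying /v/ and a rule producing [b] in isolation would wrongly predict alternation here too.
The underlying segment must be /b/; voiced stops become fricatives between vowels, yielding [v] there.

/b/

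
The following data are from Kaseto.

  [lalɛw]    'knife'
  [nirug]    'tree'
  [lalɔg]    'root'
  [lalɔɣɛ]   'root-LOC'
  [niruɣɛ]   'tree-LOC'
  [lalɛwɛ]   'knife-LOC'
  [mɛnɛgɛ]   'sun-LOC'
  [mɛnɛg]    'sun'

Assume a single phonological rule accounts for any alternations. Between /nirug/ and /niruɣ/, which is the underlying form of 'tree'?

The root 'tree' surfaces as [nirug] and [niruɣɛ], with a stem-final [g] ~ [ɣ] alternation.
If /g/ were underlying and a rule turned it into [ɣ] before the LOC suffix, 'sun' would also alternate; but it has [g] in both [mɛnɛg] and [mɛnɛgɛ].
So /ɣ/ is underlying, and a rule of word-final hardening — voiced fricatives become stops word-finally — gives [g].

/niruɣ/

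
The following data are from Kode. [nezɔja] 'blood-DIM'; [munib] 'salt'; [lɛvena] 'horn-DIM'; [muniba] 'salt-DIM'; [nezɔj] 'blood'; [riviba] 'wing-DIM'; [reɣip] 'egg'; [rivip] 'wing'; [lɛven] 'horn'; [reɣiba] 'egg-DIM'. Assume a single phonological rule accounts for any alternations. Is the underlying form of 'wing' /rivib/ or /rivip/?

/rivip/

The root 'wing' surfaces as [riviba] and [rivip], with a stem-final [b] ~ [p] alternation.
But 'salt' keeps [b] in both environments ([muniba], [munib]), so there is no rule changing /b/ to [p] in isolation.
The alternation reflects intervocalic voicing: voiceless stops become voiced between vowels. /p/ is underlying.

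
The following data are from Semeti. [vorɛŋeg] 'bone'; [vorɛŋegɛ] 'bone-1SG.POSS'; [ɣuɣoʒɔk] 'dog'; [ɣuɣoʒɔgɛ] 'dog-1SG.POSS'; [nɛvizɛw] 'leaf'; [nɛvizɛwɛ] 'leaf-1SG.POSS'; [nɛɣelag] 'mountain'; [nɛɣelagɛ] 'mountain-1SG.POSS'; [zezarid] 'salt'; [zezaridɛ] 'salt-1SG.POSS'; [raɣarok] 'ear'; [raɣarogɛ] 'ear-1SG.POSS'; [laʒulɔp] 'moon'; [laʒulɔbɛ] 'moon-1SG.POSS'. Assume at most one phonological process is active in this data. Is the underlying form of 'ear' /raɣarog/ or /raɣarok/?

'ear' shows [k] ~ [g] at the end of the stem ([raɣarok] vs [raɣarogɛ]).
The stem 'bone' ([vorɛŋeg], [vorɛŋegɛ]) shows [g] unchanged in both environments, so [g] cannot be basic with [k] derived in isolation.
So /k/ is underlying, and a rule of intervocalic voicing — voiceless stops become voiced between vowels — gives [g].

/raɣarok/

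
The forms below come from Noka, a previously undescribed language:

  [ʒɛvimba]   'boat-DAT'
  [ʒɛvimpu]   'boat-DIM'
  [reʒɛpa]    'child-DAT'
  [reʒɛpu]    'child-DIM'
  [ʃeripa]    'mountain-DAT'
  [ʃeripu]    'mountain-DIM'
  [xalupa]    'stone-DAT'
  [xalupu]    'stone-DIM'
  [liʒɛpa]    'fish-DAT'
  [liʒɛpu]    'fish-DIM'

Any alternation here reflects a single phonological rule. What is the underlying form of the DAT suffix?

The DAT suffix surfaces as [-ba] and [-pa], depending on the final segment of the stem.
By contrast the DIM suffix keeps its initial [p] throughout — that segment must be underlying.
The DAT suffix is therefore /-ba/ underlyingly, with post-vocalic devoicing: voiced stops become voiceless after a vowel.

/-ba/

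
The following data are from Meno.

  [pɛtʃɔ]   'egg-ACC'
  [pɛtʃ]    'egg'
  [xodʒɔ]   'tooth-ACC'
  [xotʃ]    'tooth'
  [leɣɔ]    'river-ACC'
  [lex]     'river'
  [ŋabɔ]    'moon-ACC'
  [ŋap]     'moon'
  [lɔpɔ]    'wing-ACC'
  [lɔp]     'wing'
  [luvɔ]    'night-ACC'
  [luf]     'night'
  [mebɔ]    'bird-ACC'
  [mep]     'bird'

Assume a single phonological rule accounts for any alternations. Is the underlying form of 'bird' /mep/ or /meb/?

The root 'bird' surfaces as [mebɔ] and [mep], with a stem-final [b] ~ [p] alternation.
If /p/ were underlying and a rule turned it into [b] before the ACC suffix, 'wing' would also alternate; but it has [p] in both [lɔpɔ] and [lɔp].
The alternation reflects word-final obstruent devoicing: voiced obstruents become voiceless word-finally. /b/ is underlying.

/meb/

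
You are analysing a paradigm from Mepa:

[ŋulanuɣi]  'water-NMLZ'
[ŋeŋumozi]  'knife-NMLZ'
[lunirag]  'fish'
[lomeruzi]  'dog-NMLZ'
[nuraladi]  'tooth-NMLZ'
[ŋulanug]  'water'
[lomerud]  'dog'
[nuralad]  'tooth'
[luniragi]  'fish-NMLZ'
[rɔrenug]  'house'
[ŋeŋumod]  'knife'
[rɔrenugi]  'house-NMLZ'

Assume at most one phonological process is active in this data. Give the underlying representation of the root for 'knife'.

The stem for 'knife' ends in [z] in [ŋeŋumozi] but [d] in [ŋeŋumod].
But 'tooth' keeps [d] in both environments ([nuraladi], [nuralad]), so there is no rule changing /d/ to [z] before the NMLZ suffix.
The alternation reflects word-final hardening: voiced fricatives become stops word-finally. /z/ is underlying.

/ŋeŋumoz/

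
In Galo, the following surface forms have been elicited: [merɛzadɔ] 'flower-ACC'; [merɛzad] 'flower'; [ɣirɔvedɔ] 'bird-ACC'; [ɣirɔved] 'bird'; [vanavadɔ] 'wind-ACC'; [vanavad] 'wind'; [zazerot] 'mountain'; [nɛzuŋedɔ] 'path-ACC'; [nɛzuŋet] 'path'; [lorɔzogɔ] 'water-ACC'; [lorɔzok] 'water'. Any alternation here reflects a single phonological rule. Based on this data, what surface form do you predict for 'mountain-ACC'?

[zazerodɔ]

'path' shows [d] ~ [t] at the end of the stem ([nɛzuŋedɔ] vs [nɛzuŋet]).
Compare 'flower', with invariant [d] in [merɛzadɔ] and [merɛzad]: an analysis with underlying /d/ and a rule producing [t] in isolation would wrongly predict alternation here too.
The underlying segment must be /t/; voiceless stops become voiced between vowels, yielding [d] there.
The one attested form of 'mountain', [zazerot], shows underlying /zazerot/. Applying the same rule between vowels gives [zazerodɔ].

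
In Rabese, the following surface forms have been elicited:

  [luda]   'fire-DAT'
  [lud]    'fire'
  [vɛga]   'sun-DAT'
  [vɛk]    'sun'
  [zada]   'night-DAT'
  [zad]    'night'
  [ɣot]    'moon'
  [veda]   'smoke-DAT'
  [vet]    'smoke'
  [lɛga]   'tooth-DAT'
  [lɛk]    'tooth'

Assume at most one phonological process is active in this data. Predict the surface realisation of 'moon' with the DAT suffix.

In [veda] and [vet] the final segment of 'smoke' alternates: [d] ~ [t].
If /d/ were underlying and a rule turned it into [t] in isolation, 'fire' would also alternate; but it has [d] in both [luda] and [lud].
So /t/ is underlying, and a rule of intervocalic voicing — voiceless stops become voiced between vowels — gives [d].
From [ɣot] the stem 'moon' is /ɣot/; between vowels this yields [ɣoda].

[ɣoda]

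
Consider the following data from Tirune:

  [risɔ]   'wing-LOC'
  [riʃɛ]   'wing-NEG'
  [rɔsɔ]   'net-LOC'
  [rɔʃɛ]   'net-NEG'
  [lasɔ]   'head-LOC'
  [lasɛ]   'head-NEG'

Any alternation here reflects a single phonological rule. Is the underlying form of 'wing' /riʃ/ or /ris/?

/riʃ/

'wing' shows [s] ~ [ʃ] at the end of the stem ([risɔ] vs [riʃɛ]).
If /s/ were underlying and a rule turned it into [ʃ] before the NEG suffix, 'head' would also alternate; but it has [s] in both [lasɔ] and [lasɛ].
The alternation reflects depalatalization: palato-alveolar /ʃ/ becomes [s] when no front vowel follows. /ʃ/ is underlying.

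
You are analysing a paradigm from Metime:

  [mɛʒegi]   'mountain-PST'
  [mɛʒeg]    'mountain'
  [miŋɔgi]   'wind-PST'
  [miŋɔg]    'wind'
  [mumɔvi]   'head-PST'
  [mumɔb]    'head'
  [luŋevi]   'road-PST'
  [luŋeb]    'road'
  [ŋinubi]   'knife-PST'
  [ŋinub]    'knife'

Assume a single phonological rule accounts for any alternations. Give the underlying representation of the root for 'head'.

The root 'head' surfaces as [mumɔvi] and [mumɔb], with a stem-final [v] ~ [b] alternation.
But 'knife' keeps [b] in both environments ([ŋinubi], [ŋinub]), so there is no rule changing /b/ to [v] before the PST suffix.
Therefore /v/ is basic and [b] is derived by word-final hardening (voiced fricatives become stops word-finally).
The underlying form of 'head' is therefore /mumɔv/.

/mumɔv/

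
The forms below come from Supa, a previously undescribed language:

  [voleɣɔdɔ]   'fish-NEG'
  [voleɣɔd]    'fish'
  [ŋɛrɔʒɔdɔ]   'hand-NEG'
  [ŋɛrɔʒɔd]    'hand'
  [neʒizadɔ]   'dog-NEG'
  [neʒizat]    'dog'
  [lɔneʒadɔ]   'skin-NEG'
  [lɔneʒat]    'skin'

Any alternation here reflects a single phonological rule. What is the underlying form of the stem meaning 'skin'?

/lɔneʒat/

The stem for 'skin' ends in [d] in [lɔneʒadɔ] but [t] in [lɔneʒat].
Compare 'fish', with invariant [d] in [voleɣɔdɔ] and [voleɣɔd]: an analysis with underlying /d/ and a rule producing [t] in isolation would wrongly predict alternation here too.
The alternation reflects intervocalic voicing: voiceless stops become voiced between vowels. /t/ is underlying.
So 'skin' = /lɔneʒat/.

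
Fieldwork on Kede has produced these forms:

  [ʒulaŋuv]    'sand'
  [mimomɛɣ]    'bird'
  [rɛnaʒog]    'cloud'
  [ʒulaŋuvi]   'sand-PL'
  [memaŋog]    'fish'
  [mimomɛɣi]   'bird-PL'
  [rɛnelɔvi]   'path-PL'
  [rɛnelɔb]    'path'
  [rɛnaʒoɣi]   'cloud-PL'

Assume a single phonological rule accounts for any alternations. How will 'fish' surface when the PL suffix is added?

[memaŋoɣi]

The stem for 'cloud' ends in [g] in [rɛnaʒog] but [ɣ] in [rɛnaʒoɣi].
Compare 'bird', with invariant [ɣ] in [mimomɛɣ] and [mimomɛɣi]: an analysis with underlying /ɣ/ and a rule producing [g] in isolation would wrongly predict alternation here too.
The underlying segment must be /g/; voiced stops become fricatives between vowels, yielding [ɣ] there.
From [memaŋog] the stem 'fish' is /memaŋog/; between vowels this yields [memaŋoɣi].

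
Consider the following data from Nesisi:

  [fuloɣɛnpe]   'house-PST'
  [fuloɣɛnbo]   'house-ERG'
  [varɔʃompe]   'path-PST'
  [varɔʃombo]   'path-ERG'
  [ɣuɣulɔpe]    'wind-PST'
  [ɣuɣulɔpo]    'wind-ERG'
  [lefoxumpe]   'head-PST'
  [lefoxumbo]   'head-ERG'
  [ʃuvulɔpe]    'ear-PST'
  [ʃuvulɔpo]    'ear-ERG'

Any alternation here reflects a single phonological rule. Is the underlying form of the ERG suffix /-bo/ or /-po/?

The ERG morpheme has two allomorphs, [-bo] and [-po].
The PST suffix, which begins with [p], is invariant after every stem; so [p] is not altered by any rule here.
So the underlying form is /-bo/, and voiced stops become voiceless after a vowel.

/-bo/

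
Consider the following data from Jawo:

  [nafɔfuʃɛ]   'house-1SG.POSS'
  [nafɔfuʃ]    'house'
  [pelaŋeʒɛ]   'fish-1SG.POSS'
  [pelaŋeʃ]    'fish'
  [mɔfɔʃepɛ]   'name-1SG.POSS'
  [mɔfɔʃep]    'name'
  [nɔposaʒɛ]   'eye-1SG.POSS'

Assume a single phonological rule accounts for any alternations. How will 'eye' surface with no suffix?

'fish' shows [ʒ] ~ [ʃ] at the end of the stem ([pelaŋeʒɛ] vs [pelaŋeʃ]).
Compare 'house', with invariant [ʃ] in [nafɔfuʃɛ] and [nafɔfuʃ]: an analysis with underlying /ʃ/ and a rule producing [ʒ] before the 1SG.POSS suffix would wrongly predict alternation here too.
Therefore /ʒ/ is basic and [ʃ] is derived by word-final obstruent devoicing (voiced obstruents become voiceless word-finally).
The one attested form of 'eye', [nɔposaʒɛ], shows underlying /nɔposaʒ/. Applying the same rule word-finally gives [nɔposaʃ].

[nɔposaʃ]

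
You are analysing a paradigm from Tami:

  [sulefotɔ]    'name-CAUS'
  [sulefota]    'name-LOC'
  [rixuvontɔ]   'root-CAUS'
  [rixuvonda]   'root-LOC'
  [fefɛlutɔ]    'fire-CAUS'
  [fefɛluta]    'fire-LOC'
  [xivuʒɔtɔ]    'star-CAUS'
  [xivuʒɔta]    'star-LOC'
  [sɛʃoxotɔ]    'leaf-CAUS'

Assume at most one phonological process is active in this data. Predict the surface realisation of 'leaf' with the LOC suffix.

The LOC suffix surfaces as [-da] and [-ta], depending on the final segment of the stem.
By contrast the CAUS suffix keeps its initial [t] throughout — that segment must be underlying.
The LOC suffix is therefore /-da/ underlyingly, with post-vocalic devoicing: voiced stops become voiceless after a vowel.
After 'leaf', which ends in a vowel, the suffix surfaces as [-ta], giving [sɛʃoxota].

[sɛʃoxota]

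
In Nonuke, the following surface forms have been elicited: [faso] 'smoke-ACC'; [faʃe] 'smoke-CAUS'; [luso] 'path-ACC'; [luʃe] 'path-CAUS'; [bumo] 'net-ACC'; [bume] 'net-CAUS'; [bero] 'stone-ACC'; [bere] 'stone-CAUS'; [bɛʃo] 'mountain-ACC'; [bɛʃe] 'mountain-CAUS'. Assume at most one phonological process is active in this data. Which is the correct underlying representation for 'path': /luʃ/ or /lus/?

'path' shows [s] ~ [ʃ] at the end of the stem ([luso] vs [luʃe]).
The stem 'mountain' ([bɛʃo], [bɛʃe]) shows [ʃ] unchanged in both environments, so [ʃ] cannot be basic with [s] derived before the ACC suffix.
The underlying segment must be /s/; /s/ becomes palato-alveolar [ʃ] before a front vowel, yielding [ʃ] there.

/lus/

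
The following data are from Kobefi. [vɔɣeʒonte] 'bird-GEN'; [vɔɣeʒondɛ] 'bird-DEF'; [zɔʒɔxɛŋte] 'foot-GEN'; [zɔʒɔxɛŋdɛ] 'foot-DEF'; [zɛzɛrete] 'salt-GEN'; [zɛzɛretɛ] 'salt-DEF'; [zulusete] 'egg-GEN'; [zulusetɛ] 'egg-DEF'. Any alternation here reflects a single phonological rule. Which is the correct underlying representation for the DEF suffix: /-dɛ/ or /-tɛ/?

The DEF suffix surfaces as [-dɛ] and [-tɛ], depending on the final segment of the stem.
The GEN suffix, which begins with [t], is invariant after every stem; so [t] is not altered by any rule here.
The DEF suffix is therefore /-dɛ/ underlyingly, with post-vocalic devoicing: voiced stops become voiceless after a vowel.

/-dɛ/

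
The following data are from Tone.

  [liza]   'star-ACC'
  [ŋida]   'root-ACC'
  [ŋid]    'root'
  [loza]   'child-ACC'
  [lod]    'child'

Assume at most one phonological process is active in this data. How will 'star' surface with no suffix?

[lid]

The stem for 'child' ends in [z] in [loza] but [d] in [lod].
If /d/ were underlying and a rule turned it into [z] before the ACC suffix, 'root' would also alternate; but it has [d] in both [ŋida] and [ŋid].
Therefore /z/ is basic and [d] is derived by word-final hardening (voiced fricatives become stops word-finally).
The one attested form of 'star', [liza], shows underlying /liz/. Applying the same rule word-finally gives [lid].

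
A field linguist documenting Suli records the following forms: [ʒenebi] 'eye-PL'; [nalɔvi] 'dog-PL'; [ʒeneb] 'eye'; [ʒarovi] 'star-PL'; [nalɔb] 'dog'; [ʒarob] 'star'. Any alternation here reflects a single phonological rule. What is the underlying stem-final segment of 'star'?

/v/

In [ʒarovi] and [ʒarob] the final segment of 'star' alternates: [v] ~ [b].
But 'eye' keeps [b] in both environments ([ʒenebi], [ʒeneb]), so there is no rule changing /b/ to [v] before the PL suffix.
So /v/ is underlying, and a rule of word-final hardening — voiced fricatives become stops word-finally — gives [b].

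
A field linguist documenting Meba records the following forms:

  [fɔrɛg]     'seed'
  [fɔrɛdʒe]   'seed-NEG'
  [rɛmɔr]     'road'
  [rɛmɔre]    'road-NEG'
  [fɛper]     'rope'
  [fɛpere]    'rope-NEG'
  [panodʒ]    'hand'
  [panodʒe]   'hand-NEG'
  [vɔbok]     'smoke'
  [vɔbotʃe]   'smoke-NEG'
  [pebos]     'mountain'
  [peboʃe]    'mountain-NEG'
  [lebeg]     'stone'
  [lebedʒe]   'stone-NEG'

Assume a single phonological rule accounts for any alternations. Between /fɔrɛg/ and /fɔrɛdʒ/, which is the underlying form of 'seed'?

/fɔrɛg/

The root 'seed' surfaces as [fɔrɛg] and [fɔrɛdʒe], with a stem-final [g] ~ [dʒ] alternation.
If /dʒ/ were underlying and a rule turned it into [g] in isolation, 'hand' would also alternate; but it has [dʒ] in both [panodʒ] and [panodʒe].
The alternation reflects palatalization before a front vowel: /k/, /g/ and /s/ become palato-alveolar [tʃ], [dʒ] and [ʃ] before a front vowel. /g/ is underlying.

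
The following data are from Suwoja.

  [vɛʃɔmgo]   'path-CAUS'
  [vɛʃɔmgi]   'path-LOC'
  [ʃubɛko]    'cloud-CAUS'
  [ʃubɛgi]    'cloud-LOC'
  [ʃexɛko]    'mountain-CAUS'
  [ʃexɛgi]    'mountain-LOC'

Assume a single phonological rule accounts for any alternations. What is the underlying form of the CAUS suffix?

/-ko/

The CAUS suffix surfaces as [-go] and [-ko], depending on the final segment of the stem.
By contrast the LOC suffix keeps its initial [g] throughout — that segment must be underlying.
So the underlying form is /-ko/, and voiceless stops become voiced after a nasal.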